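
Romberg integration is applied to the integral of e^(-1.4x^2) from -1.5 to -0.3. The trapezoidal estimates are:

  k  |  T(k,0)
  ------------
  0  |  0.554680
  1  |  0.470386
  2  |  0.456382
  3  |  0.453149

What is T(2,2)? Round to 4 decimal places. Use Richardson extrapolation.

0.4523

T(1,1) = 0.470386 + (0.470386 − 0.554680)/3 = 0.442288
T(2,1) = (4·0.456382 − 0.470386) / 3 = 0.451714
T(2,2) = (16·0.451714 − 0.442288) / 15 = 0.452342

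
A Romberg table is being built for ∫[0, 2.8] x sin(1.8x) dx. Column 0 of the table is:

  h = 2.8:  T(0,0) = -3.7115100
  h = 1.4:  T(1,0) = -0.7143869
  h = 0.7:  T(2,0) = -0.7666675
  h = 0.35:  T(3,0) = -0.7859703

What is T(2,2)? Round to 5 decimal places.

T(1,1) = (4·(-0.7143869) − (-3.7115100)) / 3 = 0.2846541
T(2,1) = -0.7666675 + (-0.7666675 − (-0.7143869))/3 = -0.7840944
T(2,2) = (16·(-0.7840944) − 0.2846541) / 15 = -0.8553443

-0.85534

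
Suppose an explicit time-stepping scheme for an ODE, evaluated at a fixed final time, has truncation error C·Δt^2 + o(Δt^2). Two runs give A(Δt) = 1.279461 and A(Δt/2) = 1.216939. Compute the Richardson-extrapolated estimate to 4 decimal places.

Extrapolated value = (4·A(Δt/2) − A(Δt)) / (4 − 1)
= (4·1.216939 − 1.279461) / 3
= 3.588295 / 3 = 1.196098

1.1961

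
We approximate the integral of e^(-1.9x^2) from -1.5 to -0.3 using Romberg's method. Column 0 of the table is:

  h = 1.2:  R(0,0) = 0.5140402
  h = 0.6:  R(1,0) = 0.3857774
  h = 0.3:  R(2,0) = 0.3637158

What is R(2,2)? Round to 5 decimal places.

Richardson extrapolation on the trapezoidal column (denominator 4−1=3):
R(1,1) = 0.3857774 + (0.3857774 − 0.5140402)/3 = 0.3430231
R(2,1) = (4·0.3637158 − 0.3857774) / 3 = 0.3563619
R(2,2) = (16·0.3563619 − 0.3430231) / 15 = 0.3572512
(Column j=1 coincides with Simpson's rule on the same nodes.)

0.35725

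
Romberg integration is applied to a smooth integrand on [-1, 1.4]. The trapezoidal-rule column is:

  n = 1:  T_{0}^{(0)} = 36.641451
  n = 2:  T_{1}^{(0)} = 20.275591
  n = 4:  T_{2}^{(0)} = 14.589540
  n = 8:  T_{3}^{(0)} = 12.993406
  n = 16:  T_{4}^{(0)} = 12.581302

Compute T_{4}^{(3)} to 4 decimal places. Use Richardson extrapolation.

12.4427

T_{2}^{(1)} = (4·14.589540 − 20.275591) / 3 = 12.694190
T_{3}^{(1)} = 12.993406 + (12.993406 − 14.589540)/3 = 12.461361
T_{4}^{(1)} = (4·12.581302 − 12.993406) / 3 = 12.443934
T_{3}^{(2)} = (16·12.461361 − 12.694190) / 15 = 12.445839
T_{4}^{(2)} = 12.443934 + (12.443934 − 12.461361)/15 = 12.442772
T_{4}^{(3)} = (64·12.442772 − 12.445839) / 63 = 12.442723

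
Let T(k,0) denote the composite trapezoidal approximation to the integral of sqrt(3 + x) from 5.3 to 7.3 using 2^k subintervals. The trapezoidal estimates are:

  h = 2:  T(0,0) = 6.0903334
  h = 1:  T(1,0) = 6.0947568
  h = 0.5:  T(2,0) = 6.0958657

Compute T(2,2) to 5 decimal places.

6.09624

Richardson extrapolation on the trapezoidal column (denominator 4−1=3):
T(1,1) = (4·6.0947568 − 6.0903334) / 3 = 6.0962313
T(2,1) = 6.0958657 + (6.0958657 − 6.0947568)/3 = 6.0962353
T(2,2) = 6.0962353 + (6.0962353 − 6.0962313)/15 = 6.0962356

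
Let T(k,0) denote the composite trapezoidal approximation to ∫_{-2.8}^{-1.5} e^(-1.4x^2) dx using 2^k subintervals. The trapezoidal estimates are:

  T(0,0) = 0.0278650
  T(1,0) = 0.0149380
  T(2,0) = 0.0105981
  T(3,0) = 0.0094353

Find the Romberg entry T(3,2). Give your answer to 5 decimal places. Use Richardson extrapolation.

0.00904

T(2,1) = (4·0.0105981 − 0.0149380) / 3 = 0.0091515
T(3,1) = (4·0.0094353 − 0.0105981) / 3 = 0.0090477
T(3,2) = (16·0.0090477 − 0.0091515) / 15 = 0.0090408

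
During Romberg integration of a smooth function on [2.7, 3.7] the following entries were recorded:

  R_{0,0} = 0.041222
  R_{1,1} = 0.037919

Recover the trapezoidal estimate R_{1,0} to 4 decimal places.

0.0387

From R_{1,1} = (4·R_{1,0} − R_{0,0})/3, solve for R_{1,0}:
4·R_{1,0} = 3·0.037919 + 0.041222 = 0.154979
R_{1,0} = 0.038745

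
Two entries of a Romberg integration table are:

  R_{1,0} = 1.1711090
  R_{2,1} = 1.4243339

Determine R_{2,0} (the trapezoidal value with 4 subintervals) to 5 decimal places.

From R_{2,1} = (4·R_{2,0} − R_{1,0})/3, solve for R_{2,0}:
4·R_{2,0} = 3·1.4243339 + 1.1711090 = 5.4441107
R_{2,0} = 1.3610277

1.36103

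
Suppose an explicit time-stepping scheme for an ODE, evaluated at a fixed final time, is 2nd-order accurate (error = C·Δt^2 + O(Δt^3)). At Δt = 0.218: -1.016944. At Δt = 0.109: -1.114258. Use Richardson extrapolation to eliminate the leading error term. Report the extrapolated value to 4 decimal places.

The leading error scales as Δt^2; refining by a factor of 2 reduces it by 2^2 = 4.
Extrapolated value = (4·A(Δt/2) − A(Δt)) / (4 − 1)
= (4·(-1.114258) − (-1.016944)) / 3
= -3.440088 / 3 = -1.146696

-1.1467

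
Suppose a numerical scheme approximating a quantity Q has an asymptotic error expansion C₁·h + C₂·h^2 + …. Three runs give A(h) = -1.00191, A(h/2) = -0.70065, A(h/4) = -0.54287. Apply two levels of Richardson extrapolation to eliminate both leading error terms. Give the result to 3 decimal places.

-0.380

First eliminate the h term (factor 2^1 = 2):
  B₁ = (2·(-0.70065) − (-1.00191))/1 = -0.39939
  B₂ = (2·(-0.54287) − (-0.70065))/1 = -0.38509
Then eliminate the h^2 term (factor 2^2 = 4):
  (4·(-0.38509) − (-0.39939))/3 = -0.38032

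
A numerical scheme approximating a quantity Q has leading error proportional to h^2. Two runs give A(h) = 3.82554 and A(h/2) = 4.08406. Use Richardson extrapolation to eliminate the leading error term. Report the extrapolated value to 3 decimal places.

Extrapolated value = (4·A(h/2) − A(h)) / (4 − 1)
= (4·4.08406 − 3.82554) / 3
= 12.51070 / 3 = 4.17023

4.170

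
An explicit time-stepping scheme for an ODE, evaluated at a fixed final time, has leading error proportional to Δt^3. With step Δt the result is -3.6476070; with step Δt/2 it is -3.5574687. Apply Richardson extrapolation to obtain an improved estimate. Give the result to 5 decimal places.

-3.54459

The leading error scales as Δt^3; refining by a factor of 2 reduces it by 2^3 = 8.
Extrapolated value = (8·A(Δt/2) − A(Δt)) / (8 − 1)
= (8·(-3.5574687) − (-3.6476070)) / 7
= -24.8121426 / 7 = -3.5445918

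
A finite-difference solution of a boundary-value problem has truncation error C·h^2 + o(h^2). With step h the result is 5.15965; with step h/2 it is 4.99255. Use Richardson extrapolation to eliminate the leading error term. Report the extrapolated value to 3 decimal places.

4.937

The leading error scales as h^2; refining by a factor of 2 reduces it by 2^2 = 4.
Extrapolated value = (4·A(h/2) − A(h)) / (4 − 1)
= (4·4.99255 − 5.15965) / 3
= 14.81055 / 3 = 4.93685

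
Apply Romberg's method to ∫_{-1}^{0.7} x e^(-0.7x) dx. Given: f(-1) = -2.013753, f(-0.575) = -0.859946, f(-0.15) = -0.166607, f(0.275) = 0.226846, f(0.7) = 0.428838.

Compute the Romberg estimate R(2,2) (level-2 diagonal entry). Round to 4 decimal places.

R(0,0) (trapezoid, 1 panel, h=1.7000): -1.347178
R(1,0) (trapezoid, 2 panels, h=0.8500): -0.815205
R(2,0) (trapezoid, 4 panels, h=0.4250): -0.676670
R(1,1) = -0.815205 + (-0.815205 − (-1.347178))/3 = -0.637881
R(2,1) = -0.676670 + (-0.676670 − (-0.815205))/3 = -0.630492
R(2,2) = -0.630492 + (-0.630492 − (-0.637881))/15 = -0.629999

-0.6300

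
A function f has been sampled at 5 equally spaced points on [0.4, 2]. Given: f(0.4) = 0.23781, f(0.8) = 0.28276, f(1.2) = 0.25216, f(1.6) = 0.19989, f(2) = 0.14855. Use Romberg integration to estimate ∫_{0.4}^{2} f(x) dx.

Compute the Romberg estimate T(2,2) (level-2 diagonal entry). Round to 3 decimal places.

0.376

T(0,0) (trapezoid, 1 panel, h=1.6000): 0.30909
T(1,0) (trapezoid, 2 panels, h=0.8000): 0.35627
T(2,0) (trapezoid, 4 panels, h=0.4000): 0.37120
T(1,1) = 0.35627 + (0.35627 − 0.30909)/3 = 0.37200
T(2,1) = 0.37120 + (0.37120 − 0.35627)/3 = 0.37618
T(2,2) = 0.37618 + (0.37618 − 0.37200)/15 = 0.37646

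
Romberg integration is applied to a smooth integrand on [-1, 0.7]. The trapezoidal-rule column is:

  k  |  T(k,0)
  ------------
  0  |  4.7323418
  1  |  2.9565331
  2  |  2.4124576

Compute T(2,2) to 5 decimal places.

Richardson extrapolation on the trapezoidal column (denominator 4−1=3):
T(1,1) = (4·2.9565331 − 4.7323418) / 3 = 2.3645969
T(2,1) = 2.4124576 + (2.4124576 − 2.9565331)/3 = 2.2310991
T(2,2) = (16·2.2310991 − 2.3645969) / 15 = 2.2221992
(Column j=1 coincides with Simpson's rule on the same nodes.)

2.22220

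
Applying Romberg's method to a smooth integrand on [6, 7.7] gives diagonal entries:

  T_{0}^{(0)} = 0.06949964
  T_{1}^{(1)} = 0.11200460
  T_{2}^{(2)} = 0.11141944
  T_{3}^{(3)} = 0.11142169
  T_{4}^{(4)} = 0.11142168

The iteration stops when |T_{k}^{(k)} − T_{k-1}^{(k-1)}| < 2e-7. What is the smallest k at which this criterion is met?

|T_{1}^{(1)} − T_{0}^{(0)}| = 0.04250496 ≥ 2e-7
|T_{2}^{(2)} − T_{1}^{(1)}| = 0.00058516 ≥ 2e-7
|T_{3}^{(3)} − T_{2}^{(2)}| = 0.00000225 ≥ 2e-7
|T_{4}^{(4)} − T_{3}^{(3)}| = 0.00000001 < 2e-7

k = 4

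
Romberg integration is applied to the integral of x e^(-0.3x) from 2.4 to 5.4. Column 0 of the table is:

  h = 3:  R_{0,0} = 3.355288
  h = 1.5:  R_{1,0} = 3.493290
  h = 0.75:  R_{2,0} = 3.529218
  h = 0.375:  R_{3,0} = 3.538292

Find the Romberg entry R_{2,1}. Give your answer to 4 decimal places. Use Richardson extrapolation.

3.5412

Richardson extrapolation on the trapezoidal column (denominator 4−1=3):
R_{2,1} = 3.529218 + (3.529218 − 3.493290)/3 = 3.541194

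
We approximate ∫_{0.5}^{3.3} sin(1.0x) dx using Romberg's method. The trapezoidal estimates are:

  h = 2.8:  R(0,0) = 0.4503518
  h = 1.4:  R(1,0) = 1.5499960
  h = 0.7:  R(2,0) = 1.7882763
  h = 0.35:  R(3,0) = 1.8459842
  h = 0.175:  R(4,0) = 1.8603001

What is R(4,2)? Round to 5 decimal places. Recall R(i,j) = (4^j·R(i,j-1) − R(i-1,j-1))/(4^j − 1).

Richardson extrapolation on the trapezoidal column (denominator 4−1=3):
R(3,1) = (4·1.8459842 − 1.7882763) / 3 = 1.8652202
R(4,1) = (4·1.8603001 − 1.8459842) / 3 = 1.8650721
R(4,2) = (16·1.8650721 − 1.8652202) / 15 = 1.8650622

1.86506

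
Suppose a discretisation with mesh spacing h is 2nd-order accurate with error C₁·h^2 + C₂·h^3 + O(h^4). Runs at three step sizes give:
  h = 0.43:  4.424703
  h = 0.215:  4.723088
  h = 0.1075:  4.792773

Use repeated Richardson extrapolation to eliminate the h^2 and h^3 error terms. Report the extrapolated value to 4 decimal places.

First eliminate the h^2 term (factor 2^2 = 4):
  B₁ = (4·4.723088 − 4.424703)/3 = 4.822550
  B₂ = (4·4.792773 − 4.723088)/3 = 4.816001
Then eliminate the h^3 term (factor 2^3 = 8):
  (8·4.816001 − 4.822550)/7 = 4.815065

4.8151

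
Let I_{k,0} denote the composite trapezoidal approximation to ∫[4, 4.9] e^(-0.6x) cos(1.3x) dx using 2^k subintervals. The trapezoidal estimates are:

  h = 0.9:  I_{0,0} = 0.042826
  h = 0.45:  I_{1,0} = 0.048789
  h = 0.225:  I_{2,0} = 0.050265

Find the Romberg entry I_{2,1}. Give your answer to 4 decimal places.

0.0508

Richardson extrapolation on the trapezoidal column (denominator 4−1=3):
I_{2,1} = 0.050265 + (0.050265 − 0.048789)/3 = 0.050757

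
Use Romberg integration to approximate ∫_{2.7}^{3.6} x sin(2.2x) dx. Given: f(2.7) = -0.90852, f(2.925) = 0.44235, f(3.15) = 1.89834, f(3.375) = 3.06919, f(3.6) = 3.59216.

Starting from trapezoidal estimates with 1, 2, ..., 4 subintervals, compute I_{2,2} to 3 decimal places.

1.539

I_{0,0} (trapezoid, 1 panel, h=0.9000): 1.20764
I_{1,0} (trapezoid, 2 panels, h=0.4500): 1.45807
I_{2,0} (trapezoid, 4 panels, h=0.2250): 1.51913
I_{1,1} = 1.45807 + (1.45807 − 1.20764)/3 = 1.54155
I_{2,1} = 1.51913 + (1.51913 − 1.45807)/3 = 1.53948
I_{2,2} = 1.53948 + (1.53948 − 1.54155)/15 = 1.53934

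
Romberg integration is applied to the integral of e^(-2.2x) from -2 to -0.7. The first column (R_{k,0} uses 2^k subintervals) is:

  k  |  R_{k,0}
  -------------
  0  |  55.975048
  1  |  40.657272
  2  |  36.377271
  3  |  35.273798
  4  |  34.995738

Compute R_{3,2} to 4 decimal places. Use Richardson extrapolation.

34.9030

R_{2,1} = (4·36.377271 − 40.657272) / 3 = 34.950604
R_{3,1} = 35.273798 + (35.273798 − 36.377271)/3 = 34.905974
R_{3,2} = 34.905974 + (34.905974 − 34.950604)/15 = 34.902999
(Column j=1 coincides with Simpson's rule on the same nodes.)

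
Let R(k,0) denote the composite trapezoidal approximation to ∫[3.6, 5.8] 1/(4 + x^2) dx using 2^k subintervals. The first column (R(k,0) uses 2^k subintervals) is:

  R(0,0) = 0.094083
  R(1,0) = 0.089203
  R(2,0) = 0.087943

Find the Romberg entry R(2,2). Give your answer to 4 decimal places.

0.0875

Richardson extrapolation on the trapezoidal column (denominator 4−1=3):
R(1,1) = (4·0.089203 − 0.094083) / 3 = 0.087576
R(2,1) = 0.087943 + (0.087943 − 0.089203)/3 = 0.087523
R(2,2) = (16·0.087523 − 0.087576) / 15 = 0.087519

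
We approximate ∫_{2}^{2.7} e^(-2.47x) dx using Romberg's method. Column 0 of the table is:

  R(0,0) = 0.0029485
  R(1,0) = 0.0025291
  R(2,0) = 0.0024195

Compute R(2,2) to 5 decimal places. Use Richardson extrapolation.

Richardson extrapolation on the trapezoidal column (denominator 4−1=3):
R(1,1) = 0.0025291 + (0.0025291 − 0.0029485)/3 = 0.0023893
R(2,1) = 0.0024195 + (0.0024195 − 0.0025291)/3 = 0.0023830
R(2,2) = (16·0.0023830 − 0.0023893) / 15 = 0.0023826

0.00238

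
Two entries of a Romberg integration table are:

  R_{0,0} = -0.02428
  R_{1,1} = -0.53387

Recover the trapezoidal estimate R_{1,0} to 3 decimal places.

-0.406

From R_{1,1} = (4·R_{1,0} − R_{0,0})/3, solve for R_{1,0}:
4·R_{1,0} = 3·(-0.53387) + (-0.02428) = -1.62589
R_{1,0} = -0.40647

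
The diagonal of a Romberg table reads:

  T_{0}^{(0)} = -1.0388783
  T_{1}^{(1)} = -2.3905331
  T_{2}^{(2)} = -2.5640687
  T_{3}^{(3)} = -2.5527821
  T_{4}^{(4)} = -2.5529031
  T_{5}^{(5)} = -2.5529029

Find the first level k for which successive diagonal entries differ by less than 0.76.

k = 2

|T_{1}^{(1)} − T_{0}^{(0)}| = 1.3516548 ≥ 0.76
|T_{2}^{(2)} − T_{1}^{(1)}| = 0.1735356 < 0.76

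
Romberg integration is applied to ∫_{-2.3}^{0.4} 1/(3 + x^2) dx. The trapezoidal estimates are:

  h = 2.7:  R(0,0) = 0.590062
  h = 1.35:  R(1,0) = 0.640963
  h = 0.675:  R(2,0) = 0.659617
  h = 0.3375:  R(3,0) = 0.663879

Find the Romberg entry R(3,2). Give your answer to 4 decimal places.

0.6653

R(2,1) = 0.659617 + (0.659617 − 0.640963)/3 = 0.665835
R(3,1) = (4·0.663879 − 0.659617) / 3 = 0.665300
R(3,2) = (16·0.665300 − 0.665835) / 15 = 0.665264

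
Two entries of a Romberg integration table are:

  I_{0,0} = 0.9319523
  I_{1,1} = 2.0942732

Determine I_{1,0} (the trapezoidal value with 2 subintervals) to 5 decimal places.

1.80369

From I_{1,1} = (4·I_{1,0} − I_{0,0})/3, solve for I_{1,0}:
4·I_{1,0} = 3·2.0942732 + 0.9319523 = 7.2147719
I_{1,0} = 1.8036930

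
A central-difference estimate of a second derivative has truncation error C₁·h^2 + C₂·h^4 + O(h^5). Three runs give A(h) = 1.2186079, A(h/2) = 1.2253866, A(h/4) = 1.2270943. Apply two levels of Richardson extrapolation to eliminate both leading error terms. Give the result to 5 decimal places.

First eliminate the h^2 term (factor 2^2 = 4):
  B₁ = (4·1.2253866 − 1.2186079)/3 = 1.2276462
  B₂ = (4·1.2270943 − 1.2253866)/3 = 1.2276635
Then eliminate the h^4 term (factor 2^4 = 16):
  (16·1.2276635 − 1.2276462)/15 = 1.2276647

1.22766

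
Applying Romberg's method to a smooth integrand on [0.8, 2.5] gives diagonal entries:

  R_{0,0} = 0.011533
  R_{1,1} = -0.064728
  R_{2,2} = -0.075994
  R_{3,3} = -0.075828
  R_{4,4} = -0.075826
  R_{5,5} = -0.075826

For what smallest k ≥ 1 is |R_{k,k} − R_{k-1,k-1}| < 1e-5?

|R_{1,1} − R_{0,0}| = 0.076261 ≥ 1e-5
|R_{2,2} − R_{1,1}| = 0.011266 ≥ 1e-5
|R_{3,3} − R_{2,2}| = 0.000166 ≥ 1e-5
|R_{4,4} − R_{3,3}| = 0.000002 < 1e-5

k = 4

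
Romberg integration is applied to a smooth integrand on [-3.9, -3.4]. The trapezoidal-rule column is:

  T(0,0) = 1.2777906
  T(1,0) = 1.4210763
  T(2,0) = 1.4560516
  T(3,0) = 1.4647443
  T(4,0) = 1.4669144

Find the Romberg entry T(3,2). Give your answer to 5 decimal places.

T(2,1) = 1.4560516 + (1.4560516 − 1.4210763)/3 = 1.4677100
T(3,1) = 1.4647443 + (1.4647443 − 1.4560516)/3 = 1.4676419
T(3,2) = (16·1.4676419 − 1.4677100) / 15 = 1.4676374

1.46764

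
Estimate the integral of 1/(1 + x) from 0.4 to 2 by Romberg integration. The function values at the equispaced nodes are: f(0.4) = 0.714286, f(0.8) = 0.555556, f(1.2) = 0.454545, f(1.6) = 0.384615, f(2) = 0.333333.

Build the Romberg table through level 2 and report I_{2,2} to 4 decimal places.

0.7622

I_{0,0} (trapezoid, 1 panel, h=1.6000): 0.838095
I_{1,0} (trapezoid, 2 panels, h=0.8000): 0.782684
I_{2,0} (trapezoid, 4 panels, h=0.4000): 0.767410
I_{1,1} = 0.782684 + (0.782684 − 0.838095)/3 = 0.764214
I_{2,1} = 0.767410 + (0.767410 − 0.782684)/3 = 0.762319
I_{2,2} = 0.762319 + (0.762319 − 0.764214)/15 = 0.762193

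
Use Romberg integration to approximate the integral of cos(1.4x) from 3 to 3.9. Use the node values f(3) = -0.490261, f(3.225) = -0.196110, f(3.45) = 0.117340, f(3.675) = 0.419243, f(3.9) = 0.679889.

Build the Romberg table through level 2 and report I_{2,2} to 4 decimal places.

I_{0,0} (trapezoid, 1 panel, h=0.9000): 0.085333
I_{1,0} (trapezoid, 2 panels, h=0.4500): 0.095469
I_{2,0} (trapezoid, 4 panels, h=0.2250): 0.097940
I_{1,1} = 0.095469 + (0.095469 − 0.085333)/3 = 0.098848
I_{2,1} = 0.097940 + (0.097940 − 0.095469)/3 = 0.098764
I_{2,2} = 0.098764 + (0.098764 − 0.098848)/15 = 0.098758

0.0988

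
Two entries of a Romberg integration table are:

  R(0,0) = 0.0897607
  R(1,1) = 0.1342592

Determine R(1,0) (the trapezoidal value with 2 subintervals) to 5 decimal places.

From R(1,1) = (4·R(1,0) − R(0,0))/3, solve for R(1,0):
4·R(1,0) = 3·0.1342592 + 0.0897607 = 0.4925383
R(1,0) = 0.1231346

0.12313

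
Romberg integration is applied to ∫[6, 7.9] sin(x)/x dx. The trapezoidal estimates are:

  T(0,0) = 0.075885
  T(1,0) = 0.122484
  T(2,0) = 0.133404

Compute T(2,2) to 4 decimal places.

0.1370

T(1,1) = 0.122484 + (0.122484 − 0.075885)/3 = 0.138017
T(2,1) = 0.133404 + (0.133404 − 0.122484)/3 = 0.137044
T(2,2) = (16·0.137044 − 0.138017) / 15 = 0.136979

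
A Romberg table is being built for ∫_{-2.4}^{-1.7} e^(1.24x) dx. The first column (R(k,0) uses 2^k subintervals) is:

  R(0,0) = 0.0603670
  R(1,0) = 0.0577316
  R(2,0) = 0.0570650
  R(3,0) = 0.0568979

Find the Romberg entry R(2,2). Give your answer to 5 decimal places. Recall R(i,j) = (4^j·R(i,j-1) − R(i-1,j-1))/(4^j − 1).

0.05684

R(1,1) = (4·0.0577316 − 0.0603670) / 3 = 0.0568531
R(2,1) = 0.0570650 + (0.0570650 − 0.0577316)/3 = 0.0568428
R(2,2) = (16·0.0568428 − 0.0568531) / 15 = 0.0568421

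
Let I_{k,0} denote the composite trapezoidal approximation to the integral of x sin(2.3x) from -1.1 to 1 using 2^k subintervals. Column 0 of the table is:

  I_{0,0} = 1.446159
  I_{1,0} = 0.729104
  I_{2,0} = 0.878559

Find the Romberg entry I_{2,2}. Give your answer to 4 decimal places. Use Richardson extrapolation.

Richardson extrapolation on the trapezoidal column (denominator 4−1=3):
I_{1,1} = (4·0.729104 − 1.446159) / 3 = 0.490086
I_{2,1} = (4·0.878559 − 0.729104) / 3 = 0.928377
I_{2,2} = (16·0.928377 − 0.490086) / 15 = 0.957596
(Column j=1 coincides with Simpson's rule on the same nodes.)

0.9576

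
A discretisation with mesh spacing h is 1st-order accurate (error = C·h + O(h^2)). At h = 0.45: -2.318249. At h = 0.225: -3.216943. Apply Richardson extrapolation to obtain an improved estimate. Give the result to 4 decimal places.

-4.1156

The leading error scales as h; refining by a factor of 2 reduces it by 2^1 = 2.
Extrapolated value = (2·A(h/2) − A(h)) / (2 − 1)
= (2·(-3.216943) − (-2.318249)) / 1
= -4.115637 / 1 = -4.115637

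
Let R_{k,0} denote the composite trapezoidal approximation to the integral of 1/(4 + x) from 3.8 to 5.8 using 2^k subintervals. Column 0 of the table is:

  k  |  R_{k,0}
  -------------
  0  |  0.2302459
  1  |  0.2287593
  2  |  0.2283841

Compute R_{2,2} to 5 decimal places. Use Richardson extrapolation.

R_{1,1} = 0.2287593 + (0.2287593 − 0.2302459)/3 = 0.2282638
R_{2,1} = 0.2283841 + (0.2283841 − 0.2287593)/3 = 0.2282590
R_{2,2} = (16·0.2282590 − 0.2282638) / 15 = 0.2282587
(Column j=1 coincides with Simpson's rule on the same nodes.)

0.22826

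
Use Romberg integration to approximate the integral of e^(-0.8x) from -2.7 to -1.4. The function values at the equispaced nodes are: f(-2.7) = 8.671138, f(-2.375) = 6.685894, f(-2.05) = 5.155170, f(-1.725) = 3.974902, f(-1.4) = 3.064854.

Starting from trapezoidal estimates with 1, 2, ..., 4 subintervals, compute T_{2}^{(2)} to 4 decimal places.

T_{0}^{(0)} (trapezoid, 1 panel, h=1.3000): 7.628395
T_{1}^{(0)} (trapezoid, 2 panels, h=0.6500): 7.165058
T_{2}^{(0)} (trapezoid, 4 panels, h=0.3250): 7.047288
T_{1}^{(1)} = 7.165058 + (7.165058 − 7.628395)/3 = 7.010612
T_{2}^{(1)} = 7.047288 + (7.047288 − 7.165058)/3 = 7.008031
T_{2}^{(2)} = 7.008031 + (7.008031 − 7.010612)/15 = 7.007859

7.0079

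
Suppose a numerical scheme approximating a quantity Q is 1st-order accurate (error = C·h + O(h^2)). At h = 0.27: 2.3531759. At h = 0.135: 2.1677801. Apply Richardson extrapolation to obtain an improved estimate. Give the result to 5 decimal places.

1.98238

The leading error scales as h; refining by a factor of 2 reduces it by 2^1 = 2.
Extrapolated value = (2·A(h/2) − A(h)) / (2 − 1)
= (2·2.1677801 − 2.3531759) / 1
= 1.9823843 / 1 = 1.9823843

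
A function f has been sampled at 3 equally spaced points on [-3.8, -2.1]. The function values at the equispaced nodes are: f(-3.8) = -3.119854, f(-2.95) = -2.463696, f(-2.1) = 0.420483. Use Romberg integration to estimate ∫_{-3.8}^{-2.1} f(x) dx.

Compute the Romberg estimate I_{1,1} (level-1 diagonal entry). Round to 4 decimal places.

I_{0,0} (trapezoid, 1 panel, h=1.7000): -2.294465
I_{1,0} (trapezoid, 2 panels, h=0.8500): -3.241374
I_{1,1} = -3.241374 + (-3.241374 − (-2.294465))/3 = -3.557010

-3.5570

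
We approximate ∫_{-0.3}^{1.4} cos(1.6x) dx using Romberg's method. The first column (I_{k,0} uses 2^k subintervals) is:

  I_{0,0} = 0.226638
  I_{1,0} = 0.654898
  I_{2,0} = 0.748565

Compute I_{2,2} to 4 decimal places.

0.7786

Richardson extrapolation on the trapezoidal column (denominator 4−1=3):
I_{1,1} = 0.654898 + (0.654898 − 0.226638)/3 = 0.797651
I_{2,1} = (4·0.748565 − 0.654898) / 3 = 0.779787
I_{2,2} = 0.779787 + (0.779787 − 0.797651)/15 = 0.778596
(Column j=1 coincides with Simpson's rule on the same nodes.)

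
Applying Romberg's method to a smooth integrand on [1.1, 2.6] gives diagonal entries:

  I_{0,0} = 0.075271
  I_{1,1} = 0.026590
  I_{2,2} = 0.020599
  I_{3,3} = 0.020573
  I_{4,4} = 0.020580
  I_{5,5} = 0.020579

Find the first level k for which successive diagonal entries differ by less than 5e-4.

|I_{1,1} − I_{0,0}| = 0.048681 ≥ 5e-4
|I_{2,2} − I_{1,1}| = 0.005991 ≥ 5e-4
|I_{3,3} − I_{2,2}| = 0.000026 < 5e-4

k = 3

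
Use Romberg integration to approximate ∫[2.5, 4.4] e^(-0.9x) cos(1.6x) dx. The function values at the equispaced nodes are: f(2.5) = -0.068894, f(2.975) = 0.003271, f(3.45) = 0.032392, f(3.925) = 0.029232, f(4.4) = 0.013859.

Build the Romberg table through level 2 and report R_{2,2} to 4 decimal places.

R_{0,0} (trapezoid, 1 panel, h=1.9000): -0.052283
R_{1,0} (trapezoid, 2 panels, h=0.9500): 0.004631
R_{2,0} (trapezoid, 4 panels, h=0.4750): 0.017754
R_{1,1} = 0.004631 + (0.004631 − (-0.052283))/3 = 0.023602
R_{2,1} = 0.017754 + (0.017754 − 0.004631)/3 = 0.022128
R_{2,2} = 0.022128 + (0.022128 − 0.023602)/15 = 0.022030

0.0220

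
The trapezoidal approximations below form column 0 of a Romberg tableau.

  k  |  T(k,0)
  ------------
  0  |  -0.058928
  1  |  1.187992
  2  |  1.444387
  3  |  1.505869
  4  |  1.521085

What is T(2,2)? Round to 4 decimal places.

1.5249

T(1,1) = 1.187992 + (1.187992 − (-0.058928))/3 = 1.603632
T(2,1) = (4·1.444387 − 1.187992) / 3 = 1.529852
T(2,2) = 1.529852 + (1.529852 − 1.603632)/15 = 1.524933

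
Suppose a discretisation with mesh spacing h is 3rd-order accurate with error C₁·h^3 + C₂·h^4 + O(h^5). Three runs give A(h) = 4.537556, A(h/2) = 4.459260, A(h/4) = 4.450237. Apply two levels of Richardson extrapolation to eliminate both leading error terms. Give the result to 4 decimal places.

4.4490

First eliminate the h^3 term (factor 2^3 = 8):
  B₁ = (8·4.459260 − 4.537556)/7 = 4.448075
  B₂ = (8·4.450237 − 4.459260)/7 = 4.448948
Then eliminate the h^4 term (factor 2^4 = 16):
  (16·4.448948 − 4.448075)/15 = 4.449006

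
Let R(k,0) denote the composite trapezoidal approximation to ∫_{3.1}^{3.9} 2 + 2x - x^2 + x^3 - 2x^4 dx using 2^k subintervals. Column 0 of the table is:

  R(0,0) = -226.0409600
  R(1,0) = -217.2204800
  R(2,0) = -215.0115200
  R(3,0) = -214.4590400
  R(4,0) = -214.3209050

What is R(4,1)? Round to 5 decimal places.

-214.27486

Richardson extrapolation on the trapezoidal column (denominator 4−1=3):
R(4,1) = -214.3209050 + (-214.3209050 − (-214.4590400))/3 = -214.2748600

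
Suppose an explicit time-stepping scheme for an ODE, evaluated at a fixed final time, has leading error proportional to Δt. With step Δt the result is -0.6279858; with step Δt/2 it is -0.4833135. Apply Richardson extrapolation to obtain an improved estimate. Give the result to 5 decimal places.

-0.33864

Extrapolated value = (2·A(Δt/2) − A(Δt)) / (2 − 1)
= (2·(-0.4833135) − (-0.6279858)) / 1
= -0.3386412 / 1 = -0.3386412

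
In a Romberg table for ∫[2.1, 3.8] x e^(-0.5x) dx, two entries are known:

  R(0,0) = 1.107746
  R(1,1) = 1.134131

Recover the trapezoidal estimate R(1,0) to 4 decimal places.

From R(1,1) = (4·R(1,0) − R(0,0))/3, solve for R(1,0):
4·R(1,0) = 3·1.134131 + 1.107746 = 4.510139
R(1,0) = 1.127535

1.1275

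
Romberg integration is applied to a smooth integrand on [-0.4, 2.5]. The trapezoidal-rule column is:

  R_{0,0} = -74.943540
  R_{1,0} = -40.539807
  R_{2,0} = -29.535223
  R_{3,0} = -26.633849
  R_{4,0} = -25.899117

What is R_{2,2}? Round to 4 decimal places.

Richardson extrapolation on the trapezoidal column (denominator 4−1=3):
R_{1,1} = (4·(-40.539807) − (-74.943540)) / 3 = -29.071896
R_{2,1} = -29.535223 + (-29.535223 − (-40.539807))/3 = -25.867028
R_{2,2} = (16·(-25.867028) − (-29.071896)) / 15 = -25.653370
(Column j=1 coincides with Simpson's rule on the same nodes.)

-25.6534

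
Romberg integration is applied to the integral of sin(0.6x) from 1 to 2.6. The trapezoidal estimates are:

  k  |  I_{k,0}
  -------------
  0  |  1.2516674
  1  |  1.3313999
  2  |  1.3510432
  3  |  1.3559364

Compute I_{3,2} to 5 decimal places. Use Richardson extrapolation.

Richardson extrapolation on the trapezoidal column (denominator 4−1=3):
I_{2,1} = 1.3510432 + (1.3510432 − 1.3313999)/3 = 1.3575910
I_{3,1} = (4·1.3559364 − 1.3510432) / 3 = 1.3575675
I_{3,2} = 1.3575675 + (1.3575675 − 1.3575910)/15 = 1.3575659

1.35757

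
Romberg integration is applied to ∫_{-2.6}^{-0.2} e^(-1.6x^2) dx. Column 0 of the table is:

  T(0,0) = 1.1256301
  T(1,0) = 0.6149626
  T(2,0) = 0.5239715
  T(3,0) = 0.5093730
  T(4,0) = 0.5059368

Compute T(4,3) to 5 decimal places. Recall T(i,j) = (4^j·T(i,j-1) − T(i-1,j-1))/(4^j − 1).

0.50480

Richardson extrapolation on the trapezoidal column (denominator 4−1=3):
T(2,1) = 0.5239715 + (0.5239715 − 0.6149626)/3 = 0.4936411
T(3,1) = 0.5093730 + (0.5093730 − 0.5239715)/3 = 0.5045068
T(4,1) = (4·0.5059368 − 0.5093730) / 3 = 0.5047914
T(3,2) = (16·0.5045068 − 0.4936411) / 15 = 0.5052312
T(4,2) = (16·0.5047914 − 0.5045068) / 15 = 0.5048104
T(4,3) = (64·0.5048104 − 0.5052312) / 63 = 0.5048037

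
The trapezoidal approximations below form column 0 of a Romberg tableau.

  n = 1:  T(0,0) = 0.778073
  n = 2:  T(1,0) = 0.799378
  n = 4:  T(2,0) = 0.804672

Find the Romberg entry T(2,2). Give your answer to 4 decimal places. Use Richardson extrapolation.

0.8064

Richardson extrapolation on the trapezoidal column (denominator 4−1=3):
T(1,1) = 0.799378 + (0.799378 − 0.778073)/3 = 0.806480
T(2,1) = 0.804672 + (0.804672 − 0.799378)/3 = 0.806437
T(2,2) = (16·0.806437 − 0.806480) / 15 = 0.806434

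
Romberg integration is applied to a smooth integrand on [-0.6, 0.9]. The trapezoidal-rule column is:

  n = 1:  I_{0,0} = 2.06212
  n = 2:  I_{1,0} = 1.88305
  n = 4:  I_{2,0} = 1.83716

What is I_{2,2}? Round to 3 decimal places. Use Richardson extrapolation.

1.822

I_{1,1} = (4·1.88305 − 2.06212) / 3 = 1.82336
I_{2,1} = (4·1.83716 − 1.88305) / 3 = 1.82186
I_{2,2} = (16·1.82186 − 1.82336) / 15 = 1.82176
(Column j=1 coincides with Simpson's rule on the same nodes.)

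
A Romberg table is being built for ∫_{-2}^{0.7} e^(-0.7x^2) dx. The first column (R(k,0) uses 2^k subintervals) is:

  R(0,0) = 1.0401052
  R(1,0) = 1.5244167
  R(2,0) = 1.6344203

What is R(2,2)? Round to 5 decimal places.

1.67010

R(1,1) = 1.5244167 + (1.5244167 − 1.0401052)/3 = 1.6858539
R(2,1) = 1.6344203 + (1.6344203 − 1.5244167)/3 = 1.6710882
R(2,2) = 1.6710882 + (1.6710882 − 1.6858539)/15 = 1.6701038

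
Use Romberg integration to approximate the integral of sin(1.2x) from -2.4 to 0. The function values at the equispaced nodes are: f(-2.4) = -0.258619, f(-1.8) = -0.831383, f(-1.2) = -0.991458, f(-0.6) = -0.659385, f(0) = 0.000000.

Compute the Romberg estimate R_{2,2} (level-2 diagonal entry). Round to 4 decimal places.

R_{0,0} (trapezoid, 1 panel, h=2.4000): -0.310343
R_{1,0} (trapezoid, 2 panels, h=1.2000): -1.344921
R_{2,0} (trapezoid, 4 panels, h=0.6000): -1.566921
R_{1,1} = -1.344921 + (-1.344921 − (-0.310343))/3 = -1.689780
R_{2,1} = -1.566921 + (-1.566921 − (-1.344921))/3 = -1.640921
R_{2,2} = -1.640921 + (-1.640921 − (-1.689780))/15 = -1.637664

-1.6377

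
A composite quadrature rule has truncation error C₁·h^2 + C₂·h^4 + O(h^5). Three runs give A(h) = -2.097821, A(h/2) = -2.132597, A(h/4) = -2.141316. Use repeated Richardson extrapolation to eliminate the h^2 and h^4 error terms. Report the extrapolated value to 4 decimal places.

First eliminate the h^2 term (factor 2^2 = 4):
  B₁ = (4·(-2.132597) − (-2.097821))/3 = -2.144189
  B₂ = (4·(-2.141316) − (-2.132597))/3 = -2.144222
Then eliminate the h^4 term (factor 2^4 = 16):
  (16·(-2.144222) − (-2.144189))/15 = -2.144224

-2.1442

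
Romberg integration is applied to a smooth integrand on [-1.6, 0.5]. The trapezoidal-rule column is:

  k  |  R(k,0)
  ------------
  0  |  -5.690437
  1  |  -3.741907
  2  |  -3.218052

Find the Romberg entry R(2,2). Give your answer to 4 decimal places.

-3.0402

Richardson extrapolation on the trapezoidal column (denominator 4−1=3):
R(1,1) = (4·(-3.741907) − (-5.690437)) / 3 = -3.092397
R(2,1) = (4·(-3.218052) − (-3.741907)) / 3 = -3.043434
R(2,2) = (16·(-3.043434) − (-3.092397)) / 15 = -3.040170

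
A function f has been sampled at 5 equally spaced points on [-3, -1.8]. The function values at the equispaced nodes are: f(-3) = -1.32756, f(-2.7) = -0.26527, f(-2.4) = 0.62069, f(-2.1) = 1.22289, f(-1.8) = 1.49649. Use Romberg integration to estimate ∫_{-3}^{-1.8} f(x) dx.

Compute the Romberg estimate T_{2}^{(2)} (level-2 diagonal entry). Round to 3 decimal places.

T_{0}^{(0)} (trapezoid, 1 panel, h=1.2000): 0.10136
T_{1}^{(0)} (trapezoid, 2 panels, h=0.6000): 0.42309
T_{2}^{(0)} (trapezoid, 4 panels, h=0.3000): 0.49883
T_{1}^{(1)} = 0.42309 + (0.42309 − 0.10136)/3 = 0.53033
T_{2}^{(1)} = 0.49883 + (0.49883 − 0.42309)/3 = 0.52408
T_{2}^{(2)} = 0.52408 + (0.52408 − 0.53033)/15 = 0.52366

0.524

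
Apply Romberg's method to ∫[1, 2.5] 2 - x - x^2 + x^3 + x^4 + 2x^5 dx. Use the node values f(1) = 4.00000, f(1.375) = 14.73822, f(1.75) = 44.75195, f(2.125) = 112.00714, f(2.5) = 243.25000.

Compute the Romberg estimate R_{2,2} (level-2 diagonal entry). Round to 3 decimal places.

R_{0,0} (trapezoid, 1 panel, h=1.5000): 185.43750
R_{1,0} (trapezoid, 2 panels, h=0.7500): 126.28271
R_{2,0} (trapezoid, 4 panels, h=0.3750): 110.67087
R_{1,1} = 126.28271 + (126.28271 − 185.43750)/3 = 106.56445
R_{2,1} = 110.67087 + (110.67087 − 126.28271)/3 = 105.46692
R_{2,2} = 105.46692 + (105.46692 − 106.56445)/15 = 105.39375

105.394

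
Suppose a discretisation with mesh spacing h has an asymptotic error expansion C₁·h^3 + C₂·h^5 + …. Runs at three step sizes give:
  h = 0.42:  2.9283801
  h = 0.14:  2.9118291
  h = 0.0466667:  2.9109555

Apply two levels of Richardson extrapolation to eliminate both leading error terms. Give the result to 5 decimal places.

First eliminate the h^3 term (factor 3^3 = 27):
  B₁ = (27·2.9118291 − 2.9283801)/26 = 2.9111925
  B₂ = (27·2.9109555 − 2.9118291)/26 = 2.9109219
Then eliminate the h^5 term (factor 3^5 = 243):
  (243·2.9109219 − 2.9111925)/242 = 2.9109208

2.91092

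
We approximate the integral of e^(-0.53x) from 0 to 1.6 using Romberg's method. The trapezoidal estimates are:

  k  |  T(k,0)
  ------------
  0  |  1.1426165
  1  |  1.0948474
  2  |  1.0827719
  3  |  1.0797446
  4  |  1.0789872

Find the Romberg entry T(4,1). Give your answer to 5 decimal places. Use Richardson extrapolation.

T(4,1) = (4·1.0789872 − 1.0797446) / 3 = 1.0787347
(Column j=1 coincides with Simpson's rule on the same nodes.)

1.07873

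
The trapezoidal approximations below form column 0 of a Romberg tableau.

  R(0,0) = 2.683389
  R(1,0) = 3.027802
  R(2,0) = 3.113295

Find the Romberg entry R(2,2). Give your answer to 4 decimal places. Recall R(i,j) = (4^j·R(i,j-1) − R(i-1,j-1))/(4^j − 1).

3.1417

Richardson extrapolation on the trapezoidal column (denominator 4−1=3):
R(1,1) = 3.027802 + (3.027802 − 2.683389)/3 = 3.142606
R(2,1) = (4·3.113295 − 3.027802) / 3 = 3.141793
R(2,2) = (16·3.141793 − 3.142606) / 15 = 3.141739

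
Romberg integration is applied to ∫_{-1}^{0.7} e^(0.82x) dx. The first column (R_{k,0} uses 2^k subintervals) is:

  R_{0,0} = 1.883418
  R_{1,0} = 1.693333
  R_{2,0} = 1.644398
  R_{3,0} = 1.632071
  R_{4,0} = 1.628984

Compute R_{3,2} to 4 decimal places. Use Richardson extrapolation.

R_{2,1} = 1.644398 + (1.644398 − 1.693333)/3 = 1.628086
R_{3,1} = (4·1.632071 − 1.644398) / 3 = 1.627962
R_{3,2} = 1.627962 + (1.627962 − 1.628086)/15 = 1.627954

1.6280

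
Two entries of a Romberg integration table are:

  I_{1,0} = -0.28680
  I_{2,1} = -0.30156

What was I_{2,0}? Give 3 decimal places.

-0.298

From I_{2,1} = (4·I_{2,0} − I_{1,0})/3, solve for I_{2,0}:
4·I_{2,0} = 3·(-0.30156) + (-0.28680) = -1.19148
I_{2,0} = -0.29787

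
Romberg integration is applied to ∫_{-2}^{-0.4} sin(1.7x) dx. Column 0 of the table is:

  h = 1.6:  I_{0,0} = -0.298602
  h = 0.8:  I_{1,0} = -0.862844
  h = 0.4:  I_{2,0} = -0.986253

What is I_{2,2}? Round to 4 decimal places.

-1.0258

Richardson extrapolation on the trapezoidal column (denominator 4−1=3):
I_{1,1} = (4·(-0.862844) − (-0.298602)) / 3 = -1.050925
I_{2,1} = (4·(-0.986253) − (-0.862844)) / 3 = -1.027389
I_{2,2} = -1.027389 + (-1.027389 − (-1.050925))/15 = -1.025820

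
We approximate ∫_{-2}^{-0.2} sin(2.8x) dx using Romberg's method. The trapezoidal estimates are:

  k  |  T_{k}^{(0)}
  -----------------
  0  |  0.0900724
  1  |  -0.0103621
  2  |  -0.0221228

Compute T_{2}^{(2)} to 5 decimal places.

-0.02486

T_{1}^{(1)} = -0.0103621 + (-0.0103621 − 0.0900724)/3 = -0.0438403
T_{2}^{(1)} = (4·(-0.0221228) − (-0.0103621)) / 3 = -0.0260430
T_{2}^{(2)} = -0.0260430 + (-0.0260430 − (-0.0438403))/15 = -0.0248565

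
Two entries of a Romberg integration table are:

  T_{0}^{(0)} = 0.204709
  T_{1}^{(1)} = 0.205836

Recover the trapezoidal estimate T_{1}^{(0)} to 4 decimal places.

From T_{1}^{(1)} = (4·T_{1}^{(0)} − T_{0}^{(0)})/3, solve for T_{1}^{(0)}:
4·T_{1}^{(0)} = 3·0.205836 + 0.204709 = 0.822217
T_{1}^{(0)} = 0.205554

0.2056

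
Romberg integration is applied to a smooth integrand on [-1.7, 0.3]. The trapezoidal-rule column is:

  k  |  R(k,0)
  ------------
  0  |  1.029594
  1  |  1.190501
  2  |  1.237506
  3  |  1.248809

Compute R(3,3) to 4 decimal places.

R(1,1) = 1.190501 + (1.190501 − 1.029594)/3 = 1.244137
R(2,1) = 1.237506 + (1.237506 − 1.190501)/3 = 1.253174
R(3,1) = (4·1.248809 − 1.237506) / 3 = 1.252577
R(2,2) = (16·1.253174 − 1.244137) / 15 = 1.253776
R(3,2) = (16·1.252577 − 1.253174) / 15 = 1.252537
R(3,3) = (64·1.252537 − 1.253776) / 63 = 1.252517
(Column j=1 coincides with Simpson's rule on the same nodes.)

1.2525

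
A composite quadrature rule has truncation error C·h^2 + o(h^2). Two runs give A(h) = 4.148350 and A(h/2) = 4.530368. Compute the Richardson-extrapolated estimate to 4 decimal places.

Extrapolated value = (4·A(h/2) − A(h)) / (4 − 1)
= (4·4.530368 − 4.148350) / 3
= 13.973122 / 3 = 4.657707

4.6577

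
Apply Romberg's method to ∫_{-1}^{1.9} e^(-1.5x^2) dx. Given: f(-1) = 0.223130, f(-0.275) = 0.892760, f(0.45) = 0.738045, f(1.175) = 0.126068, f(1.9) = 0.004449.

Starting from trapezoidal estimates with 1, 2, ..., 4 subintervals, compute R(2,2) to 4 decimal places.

R(0,0) (trapezoid, 1 panel, h=2.9000): 0.329990
R(1,0) (trapezoid, 2 panels, h=1.4500): 1.235160
R(2,0) (trapezoid, 4 panels, h=0.7250): 1.356230
R(1,1) = 1.235160 + (1.235160 − 0.329990)/3 = 1.536883
R(2,1) = 1.356230 + (1.356230 − 1.235160)/3 = 1.396587
R(2,2) = 1.396587 + (1.396587 − 1.536883)/15 = 1.387234

1.3872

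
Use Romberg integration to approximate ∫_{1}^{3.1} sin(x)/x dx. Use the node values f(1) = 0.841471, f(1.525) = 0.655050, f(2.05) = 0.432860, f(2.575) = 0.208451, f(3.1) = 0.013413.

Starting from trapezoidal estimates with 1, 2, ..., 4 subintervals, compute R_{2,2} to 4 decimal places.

R_{0,0} (trapezoid, 1 panel, h=2.1000): 0.897628
R_{1,0} (trapezoid, 2 panels, h=1.0500): 0.903317
R_{2,0} (trapezoid, 4 panels, h=0.5250): 0.904997
R_{1,1} = 0.903317 + (0.903317 − 0.897628)/3 = 0.905213
R_{2,1} = 0.904997 + (0.904997 − 0.903317)/3 = 0.905557
R_{2,2} = 0.905557 + (0.905557 − 0.905213)/15 = 0.905580

0.9056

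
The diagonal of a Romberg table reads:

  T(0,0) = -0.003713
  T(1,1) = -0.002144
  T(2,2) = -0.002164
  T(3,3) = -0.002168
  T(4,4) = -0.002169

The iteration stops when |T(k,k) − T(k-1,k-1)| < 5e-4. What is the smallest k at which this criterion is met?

k = 2

|T(1,1) − T(0,0)| = 0.001569 ≥ 5e-4
|T(2,2) − T(1,1)| = 0.000020 < 5e-4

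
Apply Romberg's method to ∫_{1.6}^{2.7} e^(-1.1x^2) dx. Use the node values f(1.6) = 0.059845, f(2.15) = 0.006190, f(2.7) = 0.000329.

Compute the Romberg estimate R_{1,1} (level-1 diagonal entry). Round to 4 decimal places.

0.0156

R_{0,0} (trapezoid, 1 panel, h=1.1000): 0.033096
R_{1,0} (trapezoid, 2 panels, h=0.5500): 0.019952
R_{1,1} = 0.019952 + (0.019952 − 0.033096)/3 = 0.015571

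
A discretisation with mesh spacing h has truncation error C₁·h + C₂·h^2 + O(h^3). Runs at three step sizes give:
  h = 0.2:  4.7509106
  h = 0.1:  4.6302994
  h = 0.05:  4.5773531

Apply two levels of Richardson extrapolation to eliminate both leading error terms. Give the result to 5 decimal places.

First eliminate the h term (factor 2^1 = 2):
  B₁ = (2·4.6302994 − 4.7509106)/1 = 4.5096882
  B₂ = (2·4.5773531 − 4.6302994)/1 = 4.5244068
Then eliminate the h^2 term (factor 2^2 = 4):
  (4·4.5244068 − 4.5096882)/3 = 4.5293130

4.52931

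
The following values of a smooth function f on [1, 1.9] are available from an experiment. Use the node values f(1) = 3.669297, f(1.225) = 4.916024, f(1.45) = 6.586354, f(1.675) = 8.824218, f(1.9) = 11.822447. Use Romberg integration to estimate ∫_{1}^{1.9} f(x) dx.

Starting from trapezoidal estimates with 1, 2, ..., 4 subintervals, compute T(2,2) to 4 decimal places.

6.2717

T(0,0) (trapezoid, 1 panel, h=0.9000): 6.971285
T(1,0) (trapezoid, 2 panels, h=0.4500): 6.449502
T(2,0) (trapezoid, 4 panels, h=0.2250): 6.316305
T(1,1) = 6.449502 + (6.449502 − 6.971285)/3 = 6.275574
T(2,1) = 6.316305 + (6.316305 − 6.449502)/3 = 6.271906
T(2,2) = 6.271906 + (6.271906 − 6.275574)/15 = 6.271661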